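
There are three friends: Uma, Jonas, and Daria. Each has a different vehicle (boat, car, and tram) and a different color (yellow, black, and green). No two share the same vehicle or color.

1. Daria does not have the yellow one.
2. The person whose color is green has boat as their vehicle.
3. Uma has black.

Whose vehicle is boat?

With clues 1–3, Jonas and Uma are impossible for the one with vehicle boat.
That leaves Daria.

Daria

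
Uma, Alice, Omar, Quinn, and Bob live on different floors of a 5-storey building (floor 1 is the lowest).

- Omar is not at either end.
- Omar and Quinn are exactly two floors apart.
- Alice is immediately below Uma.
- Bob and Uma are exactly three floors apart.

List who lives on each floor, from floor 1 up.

From clue 1: Omar is in {2,3,4}.
From clues 1–3: Omar → floor 3.
From clues 1–4: Quinn → floor 1, Bob → floor 2, Alice → floor 4, Uma → floor 5.

Quinn, Bob, Omar, Alice, Uma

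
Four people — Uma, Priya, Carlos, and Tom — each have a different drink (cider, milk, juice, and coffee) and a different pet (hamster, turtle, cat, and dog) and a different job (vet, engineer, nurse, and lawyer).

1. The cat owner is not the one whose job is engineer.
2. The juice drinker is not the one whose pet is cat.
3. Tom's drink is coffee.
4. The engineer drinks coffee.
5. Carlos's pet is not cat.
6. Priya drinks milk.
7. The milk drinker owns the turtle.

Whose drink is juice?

Carlos

With clues 1–3, Tom is impossible for the one with drink juice.
With clues 1–6, Priya is impossible for the one with drink juice.
With clues 1–7, Uma is impossible for the one with drink juice.
That leaves Carlos.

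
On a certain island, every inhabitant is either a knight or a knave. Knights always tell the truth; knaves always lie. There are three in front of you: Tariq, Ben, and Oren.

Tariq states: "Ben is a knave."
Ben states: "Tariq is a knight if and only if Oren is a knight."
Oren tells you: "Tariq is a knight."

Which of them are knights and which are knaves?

Consider Tariq. Suppose Tariq is a knight.
Then no assignment of the remaining roles makes every statement match its speaker's type — contradiction.
So Tariq is a knave.
With that fixed, Oren's statement is false, so Oren is a knave.
With that fixed, Ben's statement is true, so Ben is a knight.

Tariq: knave, Ben: knight, Oren: knave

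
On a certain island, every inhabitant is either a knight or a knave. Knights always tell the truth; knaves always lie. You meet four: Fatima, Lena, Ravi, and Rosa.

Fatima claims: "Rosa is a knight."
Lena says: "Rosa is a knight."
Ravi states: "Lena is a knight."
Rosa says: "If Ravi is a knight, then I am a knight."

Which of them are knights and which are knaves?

Consider Fatima. Suppose Fatima is a knave.
Then no assignment of the remaining roles makes every statement match its speaker's type — contradiction.
So Fatima is a knight.
Consider Lena. Suppose Lena is a knave.
Then no assignment of the remaining roles makes every statement match its speaker's type — contradiction.
So Lena is a knight.
With that fixed, Ravi's statement is true, so Ravi is a knight.
Consider Rosa. Suppose Rosa is a knave.
Then Fatima's statement comes out false, contradicting Fatima being a knight.
So Rosa is a knight.

Fatima: knight, Lena: knight, Ravi: knight, Rosa: knight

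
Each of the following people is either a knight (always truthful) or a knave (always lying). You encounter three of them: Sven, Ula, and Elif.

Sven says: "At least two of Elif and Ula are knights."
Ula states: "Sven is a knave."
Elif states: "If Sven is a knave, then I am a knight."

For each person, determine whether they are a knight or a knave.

Sven: knave, Ula: knight, Elif: knave

Consider Sven. Suppose Sven is a knight.
Then no assignment of the remaining roles makes every statement match its speaker's type — contradiction.
So Sven is a knave.
With that fixed, Ula's statement is true, so Ula is a knight.
Consider Elif. Suppose Elif is a knight.
Then Sven's statement comes out true, contradicting Sven being a knave.
So Elif is a knave.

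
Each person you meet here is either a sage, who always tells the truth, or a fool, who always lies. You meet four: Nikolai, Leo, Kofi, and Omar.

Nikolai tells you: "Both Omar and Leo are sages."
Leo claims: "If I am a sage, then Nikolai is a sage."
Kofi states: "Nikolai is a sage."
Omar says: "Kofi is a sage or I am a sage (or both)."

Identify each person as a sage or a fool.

Nikolai: sage, Leo: sage, Kofi: sage, Omar: sage

Consider Nikolai. Suppose Nikolai is a fool.
Then whichever role Leo has, Leo's statement has the wrong truth value — contradiction.
So Nikolai is a sage.
With that fixed, Leo's statement is true, so Leo is a sage.
With that fixed, Kofi's statement is true, so Kofi is a sage.
With that fixed, Omar's statement is true, so Omar is a sage.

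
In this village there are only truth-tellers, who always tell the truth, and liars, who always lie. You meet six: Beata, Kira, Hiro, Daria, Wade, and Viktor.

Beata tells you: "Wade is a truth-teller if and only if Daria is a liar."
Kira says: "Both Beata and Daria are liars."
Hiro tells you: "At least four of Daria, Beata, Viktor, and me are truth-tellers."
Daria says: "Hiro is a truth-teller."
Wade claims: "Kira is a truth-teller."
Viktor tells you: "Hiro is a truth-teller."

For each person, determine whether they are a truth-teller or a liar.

Consider Beata. Suppose Beata is a liar.
Then no assignment of the remaining roles makes every statement match its speaker's type — contradiction.
So Beata is a truth-teller.
With that fixed, Kira's statement is false, so Kira is a liar.
With that fixed, Wade's statement is false, so Wade is a liar.
Consider Hiro. Suppose Hiro is a liar.
Then no assignment of the remaining roles makes every statement match its speaker's type — contradiction.
So Hiro is a truth-teller.
With that fixed, Daria's statement is true, so Daria is a truth-teller.
With that fixed, Viktor's statement is true, so Viktor is a truth-teller.

Beata: truth-teller, Kira: liar, Hiro: truth-teller, Daria: truth-teller, Wade: liar, Viktor: truth-teller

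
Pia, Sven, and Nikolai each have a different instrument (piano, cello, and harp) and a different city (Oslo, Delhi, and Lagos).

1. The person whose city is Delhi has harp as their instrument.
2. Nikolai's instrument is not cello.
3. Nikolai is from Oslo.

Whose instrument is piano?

Nikolai

With clues 1–3, Pia and Sven are impossible for the one with instrument piano.
That leaves Nikolai.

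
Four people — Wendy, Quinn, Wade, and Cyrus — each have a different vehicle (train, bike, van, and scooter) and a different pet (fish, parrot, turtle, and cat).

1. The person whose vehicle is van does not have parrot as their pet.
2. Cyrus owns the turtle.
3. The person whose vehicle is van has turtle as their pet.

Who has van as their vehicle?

With clues 1–3, Quinn, Wade, and Wendy are impossible for the one with vehicle van.
That leaves Cyrus.

Cyrus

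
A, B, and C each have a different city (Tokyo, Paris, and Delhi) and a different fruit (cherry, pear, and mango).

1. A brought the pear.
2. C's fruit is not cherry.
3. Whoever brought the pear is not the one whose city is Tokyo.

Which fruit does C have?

mango

Clue 1 rules out pear for C's fruit.
With clues 1–2, cherry is impossible for C's fruit.
That leaves mango.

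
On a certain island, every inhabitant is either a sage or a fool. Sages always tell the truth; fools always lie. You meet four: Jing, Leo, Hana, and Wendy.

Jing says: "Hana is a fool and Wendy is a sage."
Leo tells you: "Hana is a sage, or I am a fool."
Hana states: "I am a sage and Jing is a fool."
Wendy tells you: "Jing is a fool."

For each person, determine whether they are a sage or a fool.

Consider Jing. Suppose Jing is a sage.
Then no assignment of the remaining roles makes every statement match its speaker's type — contradiction.
So Jing is a fool.
With that fixed, Wendy's statement is true, so Wendy is a sage.
Consider Leo. Suppose Leo is a fool.
Then Leo's own statement would have to be false, but it can't be — contradiction.
So Leo is a sage.
Consider Hana. Suppose Hana is a fool.
Then Jing's statement comes out true, contradicting Jing being a fool.
So Hana is a sage.

Jing: fool, Leo: sage, Hana: sage, Wendy: sage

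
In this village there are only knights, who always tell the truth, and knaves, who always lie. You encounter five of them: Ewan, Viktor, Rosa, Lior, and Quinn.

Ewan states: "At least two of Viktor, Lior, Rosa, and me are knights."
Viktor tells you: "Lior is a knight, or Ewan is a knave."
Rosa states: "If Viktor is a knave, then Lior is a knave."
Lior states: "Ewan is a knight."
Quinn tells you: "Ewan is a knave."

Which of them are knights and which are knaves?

Consider Ewan. Suppose Ewan is a knave.
Then no assignment of the remaining roles makes every statement match its speaker's type — contradiction.
So Ewan is a knight.
With that fixed, Lior's statement is true, so Lior is a knight.
With that fixed, Quinn's statement is false, so Quinn is a knave.
With that fixed, Viktor's statement is true, so Viktor is a knight.
With that fixed, Rosa's statement is true, so Rosa is a knight.

Ewan: knight, Viktor: knight, Rosa: knight, Lior: knight, Quinn: knave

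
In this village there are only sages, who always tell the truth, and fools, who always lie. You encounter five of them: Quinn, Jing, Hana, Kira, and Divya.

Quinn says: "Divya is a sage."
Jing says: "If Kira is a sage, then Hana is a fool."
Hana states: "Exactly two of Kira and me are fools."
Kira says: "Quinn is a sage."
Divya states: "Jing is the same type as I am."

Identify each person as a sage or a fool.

Consider Quinn. Suppose Quinn is a fool.
Then no assignment of the remaining roles makes every statement match its speaker's type — contradiction.
So Quinn is a sage.
With that fixed, Kira's statement is true, so Kira is a sage.
With that fixed, Hana's statement is false, so Hana is a fool.
With that fixed, Jing's statement is true, so Jing is a sage.
Consider Divya. Suppose Divya is a fool.
Then Quinn's statement comes out false, contradicting Quinn being a sage.
So Divya is a sage.

Quinn: sage, Jing: sage, Hana: fool, Kira: sage, Divya: sage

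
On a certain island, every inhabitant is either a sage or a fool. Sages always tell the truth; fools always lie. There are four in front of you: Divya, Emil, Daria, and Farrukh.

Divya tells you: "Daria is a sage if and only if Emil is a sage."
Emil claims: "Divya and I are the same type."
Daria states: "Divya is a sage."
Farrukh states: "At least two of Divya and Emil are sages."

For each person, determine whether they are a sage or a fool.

Consider Divya. Suppose Divya is a fool.
Then whichever role Emil has, Emil's statement has the wrong truth value — contradiction.
So Divya is a sage.
With that fixed, Daria's statement is true, so Daria is a sage.
Consider Emil. Suppose Emil is a fool.
Then Divya's statement comes out false, contradicting Divya being a sage.
So Emil is a sage.
With that fixed, Farrukh's statement is true, so Farrukh is a sage.

Divya: sage, Emil: sage, Daria: sage, Farrukh: sage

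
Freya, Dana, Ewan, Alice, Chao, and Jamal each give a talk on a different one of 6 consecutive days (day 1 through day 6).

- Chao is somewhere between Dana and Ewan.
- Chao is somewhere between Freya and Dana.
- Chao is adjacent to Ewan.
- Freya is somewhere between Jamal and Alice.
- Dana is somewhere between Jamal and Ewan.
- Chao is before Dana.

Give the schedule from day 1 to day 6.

Alice, Freya, Ewan, Chao, Dana, Jamal

From clue 1: Chao is in {2,3,4,5}.
From clues 1–3: Ewan is in {2,3,4,5}.
From clues 1–4: Freya is in {2,5}.
From clues 1–6: Alice → day 1, Freya → day 2, Ewan → day 3, Chao → day 4, Dana → day 5, Jamal → day 6.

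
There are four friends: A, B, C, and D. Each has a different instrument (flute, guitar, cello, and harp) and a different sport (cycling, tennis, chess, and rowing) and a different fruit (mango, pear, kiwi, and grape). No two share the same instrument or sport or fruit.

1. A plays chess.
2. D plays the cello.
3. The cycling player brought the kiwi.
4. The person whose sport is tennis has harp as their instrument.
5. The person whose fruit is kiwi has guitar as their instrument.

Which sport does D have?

rowing

Clue 1 rules out chess for D's sport.
With clues 1–4, tennis is impossible for D's sport.
With clues 1–5, cycling is impossible for D's sport.
That leaves rowing.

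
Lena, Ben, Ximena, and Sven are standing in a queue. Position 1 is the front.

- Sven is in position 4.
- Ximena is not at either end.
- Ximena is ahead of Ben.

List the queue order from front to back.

From clue 1: Sven → position 4.
From clues 1–2: Ximena is in {2,3}.
From clues 1–3: Lena → position 1, Ximena → position 2, Ben → position 3.

Lena, Ximena, Ben, Sven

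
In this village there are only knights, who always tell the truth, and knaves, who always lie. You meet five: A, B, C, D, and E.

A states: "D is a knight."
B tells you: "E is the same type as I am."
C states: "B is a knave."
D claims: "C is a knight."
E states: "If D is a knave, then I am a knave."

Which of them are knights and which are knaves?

A: knight, B: knave, C: knight, D: knight, E: knight

Consider A. Suppose A is a knave.
Then no assignment of the remaining roles makes every statement match its speaker's type — contradiction.
So A is a knight.
Consider B. Suppose B is a knight.
Then no assignment of the remaining roles makes every statement match its speaker's type — contradiction.
So B is a knave.
With that fixed, C's statement is true, so C is a knight.
With that fixed, D's statement is true, so D is a knight.
With that fixed, E's statement is true, so E is a knight.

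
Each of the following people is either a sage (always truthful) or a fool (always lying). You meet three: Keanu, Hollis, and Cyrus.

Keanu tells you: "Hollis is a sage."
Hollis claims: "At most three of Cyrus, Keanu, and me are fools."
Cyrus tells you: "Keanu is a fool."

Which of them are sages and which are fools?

Keanu: sage, Hollis: sage, Cyrus: fool

Regardless of anyone's role, Hollis's statement is true, so Hollis is a sage.
With that fixed, Keanu's statement is true, so Keanu is a sage.
With that fixed, Cyrus's statement is false, so Cyrus is a fool.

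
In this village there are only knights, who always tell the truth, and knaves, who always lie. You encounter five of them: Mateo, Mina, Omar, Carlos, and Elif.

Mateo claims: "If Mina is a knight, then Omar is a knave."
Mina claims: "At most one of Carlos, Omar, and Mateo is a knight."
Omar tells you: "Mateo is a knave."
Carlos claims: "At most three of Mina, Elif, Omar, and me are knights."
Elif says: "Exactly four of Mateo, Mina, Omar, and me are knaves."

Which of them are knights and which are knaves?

Mateo: knight, Mina: knave, Omar: knave, Carlos: knight, Elif: knave

Consider Mateo. Suppose Mateo is a knave.
Then no assignment of the remaining roles makes every statement match its speaker's type — contradiction.
So Mateo is a knight.
With that fixed, Omar's statement is false, so Omar is a knave.
With that fixed, Carlos's statement is true, so Carlos is a knight.
With that fixed, Elif's statement is false, so Elif is a knave.
With that fixed, Mina's statement is false, so Mina is a knave.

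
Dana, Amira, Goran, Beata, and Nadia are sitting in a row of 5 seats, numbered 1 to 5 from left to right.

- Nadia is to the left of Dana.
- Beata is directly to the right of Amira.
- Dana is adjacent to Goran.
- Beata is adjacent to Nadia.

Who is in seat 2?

With clues 1–3, Nadia is ruled out for seat 2.
With clues 1–4, Amira, Dana, and Goran are ruled out for seat 2.
So seat 2 is Beata.

Beata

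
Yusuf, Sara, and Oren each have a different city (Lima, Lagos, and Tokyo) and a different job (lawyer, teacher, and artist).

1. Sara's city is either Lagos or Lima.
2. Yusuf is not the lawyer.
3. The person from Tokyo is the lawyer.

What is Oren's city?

With clues 1–3, Lagos and Lima are impossible for Oren's city.
That leaves Tokyo.

Tokyo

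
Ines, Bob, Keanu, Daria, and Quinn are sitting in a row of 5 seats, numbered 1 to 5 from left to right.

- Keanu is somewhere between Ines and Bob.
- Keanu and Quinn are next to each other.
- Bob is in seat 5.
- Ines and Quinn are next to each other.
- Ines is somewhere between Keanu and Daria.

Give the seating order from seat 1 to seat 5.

Daria, Ines, Quinn, Keanu, Bob

From clue 1: Keanu is in {2,3,4}.
From clues 1–3: Bob → seat 5.
From clues 1–4: Ines is in {1,2}.
From clues 1–5: Daria → seat 1, Ines → seat 2, Quinn → seat 3, Keanu → seat 4.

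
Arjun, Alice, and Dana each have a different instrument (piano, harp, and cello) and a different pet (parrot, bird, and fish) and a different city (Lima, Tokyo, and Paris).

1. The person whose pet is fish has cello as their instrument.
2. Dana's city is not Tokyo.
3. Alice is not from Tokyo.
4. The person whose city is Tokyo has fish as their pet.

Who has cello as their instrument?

With clues 1–4, Alice and Dana are impossible for the one with instrument cello.
That leaves Arjun.

Arjun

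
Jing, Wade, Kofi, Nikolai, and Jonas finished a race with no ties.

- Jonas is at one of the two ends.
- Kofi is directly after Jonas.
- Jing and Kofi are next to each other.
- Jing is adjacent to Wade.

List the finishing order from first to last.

Jonas, Kofi, Jing, Wade, Nikolai

From clue 1: Jonas is in {1,5}.
From clues 1–2: Jonas → place 1, Kofi → place 2.
From clues 1–3: Jing → place 3.
From clues 1–4: Wade → place 4, Nikolai → place 5.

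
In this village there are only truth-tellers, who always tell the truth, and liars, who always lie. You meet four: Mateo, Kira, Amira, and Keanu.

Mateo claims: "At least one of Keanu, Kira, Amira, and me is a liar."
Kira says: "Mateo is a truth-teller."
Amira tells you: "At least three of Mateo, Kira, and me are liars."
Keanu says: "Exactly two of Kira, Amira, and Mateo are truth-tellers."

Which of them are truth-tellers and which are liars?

Mateo: truth-teller, Kira: truth-teller, Amira: liar, Keanu: truth-teller

Consider Mateo. Suppose Mateo is a liar.
Then Mateo's own statement would have to be false, but it can't be — contradiction.
So Mateo is a truth-teller.
With that fixed, Kira's statement is true, so Kira is a truth-teller.
With that fixed, Amira's statement is false, so Amira is a liar.
With that fixed, Keanu's statement is true, so Keanu is a truth-teller.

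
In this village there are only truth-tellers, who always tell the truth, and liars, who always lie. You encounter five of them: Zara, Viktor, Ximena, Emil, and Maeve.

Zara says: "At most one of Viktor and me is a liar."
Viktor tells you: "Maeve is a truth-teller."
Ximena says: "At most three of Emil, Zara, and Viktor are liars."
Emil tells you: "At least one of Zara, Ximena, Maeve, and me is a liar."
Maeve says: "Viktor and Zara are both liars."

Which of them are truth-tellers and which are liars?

Zara: truth-teller, Viktor: liar, Ximena: truth-teller, Emil: truth-teller, Maeve: liar

Regardless of anyone's role, Ximena's statement is true, so Ximena is a truth-teller.
Consider Zara. Suppose Zara is a liar.
Then no assignment of the remaining roles makes every statement match its speaker's type — contradiction.
So Zara is a truth-teller.
With that fixed, Maeve's statement is false, so Maeve is a liar.
With that fixed, Viktor's statement is false, so Viktor is a liar.
With that fixed, Emil's statement is true, so Emil is a truth-teller.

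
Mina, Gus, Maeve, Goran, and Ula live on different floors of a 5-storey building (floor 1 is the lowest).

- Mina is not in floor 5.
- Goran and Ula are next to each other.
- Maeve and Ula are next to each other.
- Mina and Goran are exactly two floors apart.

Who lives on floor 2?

With clues 1–4, Goran, Maeve, Mina, and Ula are ruled out for floor 2.
So floor 2 is Gus.

Gus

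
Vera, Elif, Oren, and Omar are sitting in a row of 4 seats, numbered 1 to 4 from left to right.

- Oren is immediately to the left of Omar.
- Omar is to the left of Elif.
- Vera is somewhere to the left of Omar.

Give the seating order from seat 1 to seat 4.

From clue 1: Oren is in {1,2,3}.
From clues 1–2: Elif is in {3,4}.
From clues 1–3: Vera → seat 1, Oren → seat 2, Omar → seat 3, Elif → seat 4.

Vera, Oren, Omar, Elif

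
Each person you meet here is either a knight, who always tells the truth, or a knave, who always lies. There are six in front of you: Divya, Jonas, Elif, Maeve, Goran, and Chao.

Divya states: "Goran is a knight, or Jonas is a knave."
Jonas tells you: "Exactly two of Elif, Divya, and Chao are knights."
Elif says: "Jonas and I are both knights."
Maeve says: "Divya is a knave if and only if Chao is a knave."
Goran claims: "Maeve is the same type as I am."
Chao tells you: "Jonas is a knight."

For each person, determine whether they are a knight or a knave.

Consider Divya. Suppose Divya is a knave.
Then no assignment of the remaining roles makes every statement match its speaker's type — contradiction.
So Divya is a knight.
Consider Jonas. Suppose Jonas is a knave.
Then no assignment of the remaining roles makes every statement match its speaker's type — contradiction.
So Jonas is a knight.
With that fixed, Chao's statement is true, so Chao is a knight.
With that fixed, Maeve's statement is true, so Maeve is a knight.
Consider Elif. Suppose Elif is a knight.
Then Jonas's statement comes out false, contradicting Jonas being a knight.
So Elif is a knave.
Consider Goran. Suppose Goran is a knave.
Then Divya's statement comes out false, contradicting Divya being a knight.
So Goran is a knight.

Divya: knight, Jonas: knight, Elif: knave, Maeve: knight, Goran: knight, Chao: knight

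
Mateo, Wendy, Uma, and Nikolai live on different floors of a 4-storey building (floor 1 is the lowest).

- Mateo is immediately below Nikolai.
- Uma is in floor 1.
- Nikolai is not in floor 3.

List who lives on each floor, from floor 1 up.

From clue 1: Mateo is in {1,2,3}.
From clues 1–2: Uma → floor 1.
From clues 1–3: Wendy → floor 2, Mateo → floor 3, Nikolai → floor 4.

Uma, Wendy, Mateo, Nikolai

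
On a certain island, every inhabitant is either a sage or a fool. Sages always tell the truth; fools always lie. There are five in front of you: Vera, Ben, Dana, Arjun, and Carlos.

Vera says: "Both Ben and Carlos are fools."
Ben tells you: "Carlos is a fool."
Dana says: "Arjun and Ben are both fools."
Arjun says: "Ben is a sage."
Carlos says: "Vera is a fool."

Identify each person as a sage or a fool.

Consider Vera. Suppose Vera is a sage.
Then no assignment of the remaining roles makes every statement match its speaker's type — contradiction.
So Vera is a fool.
With that fixed, Carlos's statement is true, so Carlos is a sage.
With that fixed, Ben's statement is false, so Ben is a fool.
With that fixed, Arjun's statement is false, so Arjun is a fool.
With that fixed, Dana's statement is true, so Dana is a sage.

Vera: fool, Ben: fool, Dana: sage, Arjun: fool, Carlos: sage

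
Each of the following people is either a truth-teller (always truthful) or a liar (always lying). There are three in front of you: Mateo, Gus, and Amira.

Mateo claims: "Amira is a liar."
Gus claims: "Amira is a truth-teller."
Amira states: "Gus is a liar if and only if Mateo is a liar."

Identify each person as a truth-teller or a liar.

Consider Mateo. Suppose Mateo is a liar.
Then no assignment of the remaining roles makes every statement match its speaker's type — contradiction.
So Mateo is a truth-teller.
Consider Gus. Suppose Gus is a truth-teller.
Then no assignment of the remaining roles makes every statement match its speaker's type — contradiction.
So Gus is a liar.
With that fixed, Amira's statement is false, so Amira is a liar.

Mateo: truth-teller, Gus: liar, Amira: liar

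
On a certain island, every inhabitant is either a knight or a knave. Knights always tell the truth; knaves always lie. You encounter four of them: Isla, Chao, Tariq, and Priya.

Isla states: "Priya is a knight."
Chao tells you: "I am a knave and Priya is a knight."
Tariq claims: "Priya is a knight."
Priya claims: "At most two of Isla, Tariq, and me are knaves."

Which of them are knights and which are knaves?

Isla: knave, Chao: knave, Tariq: knave, Priya: knave

Consider Isla. Suppose Isla is a knight.
Then no assignment of the remaining roles makes every statement match its speaker's type — contradiction.
So Isla is a knave.
Consider Chao. Suppose Chao is a knight.
Then Chao's own statement would have to be true, but it can't be — contradiction.
So Chao is a knave.
Consider Tariq. Suppose Tariq is a knight.
Then no assignment of the remaining roles makes every statement match its speaker's type — contradiction.
So Tariq is a knave.
Consider Priya. Suppose Priya is a knight.
Then Isla's statement comes out true, contradicting Isla being a knave.
So Priya is a knave.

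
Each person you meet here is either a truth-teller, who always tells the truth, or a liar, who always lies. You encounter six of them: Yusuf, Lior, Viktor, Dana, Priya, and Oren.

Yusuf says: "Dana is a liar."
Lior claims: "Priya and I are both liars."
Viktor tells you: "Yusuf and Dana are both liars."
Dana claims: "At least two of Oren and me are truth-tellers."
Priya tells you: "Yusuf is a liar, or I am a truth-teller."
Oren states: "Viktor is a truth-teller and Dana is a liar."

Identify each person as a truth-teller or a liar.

Consider Yusuf. Suppose Yusuf is a liar.
Then no assignment of the remaining roles makes every statement match its speaker's type — contradiction.
So Yusuf is a truth-teller.
With that fixed, Viktor's statement is false, so Viktor is a liar.
With that fixed, Oren's statement is false, so Oren is a liar.
With that fixed, Dana's statement is false, so Dana is a liar.
Consider Lior. Suppose Lior is a truth-teller.
Then Lior's own statement would have to be true, but it can't be — contradiction.
So Lior is a liar.
Consider Priya. Suppose Priya is a liar.
Then Lior's statement comes out true, contradicting Lior being a liar.
So Priya is a truth-teller.

Yusuf: truth-teller, Lior: liar, Viktor: liar, Dana: liar, Priya: truth-teller, Oren: liar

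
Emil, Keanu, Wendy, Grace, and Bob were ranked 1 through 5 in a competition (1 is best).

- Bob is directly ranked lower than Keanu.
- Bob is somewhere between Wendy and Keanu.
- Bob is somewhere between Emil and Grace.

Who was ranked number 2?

Keanu

With clues 1–2, Wendy is ruled out for rank 2.
With clues 1–3, Bob, Emil, and Grace are ruled out for rank 2.
So rank 2 is Keanu.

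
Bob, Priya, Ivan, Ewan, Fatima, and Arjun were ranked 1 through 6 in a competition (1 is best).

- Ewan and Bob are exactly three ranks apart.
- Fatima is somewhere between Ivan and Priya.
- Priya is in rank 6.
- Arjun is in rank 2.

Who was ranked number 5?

With clues 1–3, Ivan and Priya are ruled out for rank 5.
With clues 1–4, Arjun, Bob, and Ewan are ruled out for rank 5.
So rank 5 is Fatima.

Fatima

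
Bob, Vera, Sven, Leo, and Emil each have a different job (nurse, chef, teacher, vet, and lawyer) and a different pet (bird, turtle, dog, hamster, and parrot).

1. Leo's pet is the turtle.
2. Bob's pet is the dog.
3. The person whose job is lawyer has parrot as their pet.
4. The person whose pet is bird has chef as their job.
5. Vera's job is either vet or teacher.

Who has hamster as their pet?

Clue 1 rules out Leo for the one with pet hamster.
With clues 1–2, Bob is impossible for the one with pet hamster.
With clues 1–5, Emil and Sven are impossible for the one with pet hamster.
That leaves Vera.

Vera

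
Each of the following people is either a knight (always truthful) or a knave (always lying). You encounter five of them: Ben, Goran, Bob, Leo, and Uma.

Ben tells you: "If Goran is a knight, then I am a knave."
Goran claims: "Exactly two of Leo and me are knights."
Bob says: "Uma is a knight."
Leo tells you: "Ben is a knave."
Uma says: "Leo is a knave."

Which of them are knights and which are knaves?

Ben: knight, Goran: knave, Bob: knight, Leo: knave, Uma: knight

Consider Ben. Suppose Ben is a knave.
Then Ben's own statement would have to be false, but it can't be — contradiction.
So Ben is a knight.
With that fixed, Leo's statement is false, so Leo is a knave.
With that fixed, Uma's statement is true, so Uma is a knight.
With that fixed, Goran's statement is false, so Goran is a knave.
With that fixed, Bob's statement is true, so Bob is a knight.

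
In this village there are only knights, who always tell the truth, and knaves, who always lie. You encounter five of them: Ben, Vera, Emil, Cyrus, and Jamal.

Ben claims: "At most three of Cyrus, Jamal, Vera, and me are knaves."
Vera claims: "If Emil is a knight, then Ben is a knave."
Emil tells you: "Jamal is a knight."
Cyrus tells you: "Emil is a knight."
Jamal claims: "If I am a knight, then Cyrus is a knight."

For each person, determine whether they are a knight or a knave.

Ben: knight, Vera: knave, Emil: knight, Cyrus: knight, Jamal: knight

Consider Ben. Suppose Ben is a knave.
Then no assignment of the remaining roles makes every statement match its speaker's type — contradiction.
So Ben is a knight.
Consider Vera. Suppose Vera is a knight.
Then no assignment of the remaining roles makes every statement match its speaker's type — contradiction.
So Vera is a knave.
Consider Emil. Suppose Emil is a knave.
Then Vera's statement comes out true, contradicting Vera being a knave.
So Emil is a knight.
With that fixed, Cyrus's statement is true, so Cyrus is a knight.
With that fixed, Jamal's statement is true, so Jamal is a knight.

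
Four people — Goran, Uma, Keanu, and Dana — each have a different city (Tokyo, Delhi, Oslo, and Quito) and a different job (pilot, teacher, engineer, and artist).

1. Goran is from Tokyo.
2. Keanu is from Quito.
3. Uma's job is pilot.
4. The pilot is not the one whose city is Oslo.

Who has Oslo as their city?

Dana

Clue 1 rules out Goran for the one with city Oslo.
With clues 1–2, Keanu is impossible for the one with city Oslo.
With clues 1–4, Uma is impossible for the one with city Oslo.
That leaves Dana.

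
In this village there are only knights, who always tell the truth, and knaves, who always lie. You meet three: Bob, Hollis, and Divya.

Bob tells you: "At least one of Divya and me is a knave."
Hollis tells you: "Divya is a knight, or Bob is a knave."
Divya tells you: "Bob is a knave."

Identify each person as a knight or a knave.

Consider Bob. Suppose Bob is a knave.
Then Bob's own statement would have to be false, but it can't be — contradiction.
So Bob is a knight.
With that fixed, Divya's statement is false, so Divya is a knave.
With that fixed, Hollis's statement is false, so Hollis is a knave.

Bob: knight, Hollis: knave, Divya: knave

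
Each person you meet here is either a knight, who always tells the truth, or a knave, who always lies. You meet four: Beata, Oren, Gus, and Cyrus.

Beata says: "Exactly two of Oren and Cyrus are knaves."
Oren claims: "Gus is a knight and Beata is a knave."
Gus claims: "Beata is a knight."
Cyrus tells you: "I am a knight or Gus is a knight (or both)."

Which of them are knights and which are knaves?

Consider Beata. Suppose Beata is a knight.
Then no assignment of the remaining roles makes every statement match its speaker's type — contradiction.
So Beata is a knave.
With that fixed, Gus's statement is false, so Gus is a knave.
With that fixed, Oren's statement is false, so Oren is a knave.
Consider Cyrus. Suppose Cyrus is a knave.
Then Beata's statement comes out true, contradicting Beata being a knave.
So Cyrus is a knight.

Beata: knave, Oren: knave, Gus: knave, Cyrus: knight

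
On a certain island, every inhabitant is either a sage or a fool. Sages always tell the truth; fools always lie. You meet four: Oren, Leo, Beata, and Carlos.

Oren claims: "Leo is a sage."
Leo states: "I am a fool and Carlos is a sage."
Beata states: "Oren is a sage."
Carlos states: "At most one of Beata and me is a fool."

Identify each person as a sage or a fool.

Oren: fool, Leo: fool, Beata: fool, Carlos: fool

Consider Oren. Suppose Oren is a sage.
Then no assignment of the remaining roles makes every statement match its speaker's type — contradiction.
So Oren is a fool.
With that fixed, Beata's statement is false, so Beata is a fool.
Consider Leo. Suppose Leo is a sage.
Then Oren's statement comes out true, contradicting Oren being a fool.
So Leo is a fool.
Consider Carlos. Suppose Carlos is a sage.
Then Leo's statement comes out true, contradicting Leo being a fool.
So Carlos is a fool.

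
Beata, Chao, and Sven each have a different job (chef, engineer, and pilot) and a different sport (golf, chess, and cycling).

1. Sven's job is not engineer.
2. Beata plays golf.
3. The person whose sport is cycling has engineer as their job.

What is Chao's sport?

cycling

With clues 1–2, golf is impossible for Chao's sport.
With clues 1–3, chess is impossible for Chao's sport.
That leaves cycling.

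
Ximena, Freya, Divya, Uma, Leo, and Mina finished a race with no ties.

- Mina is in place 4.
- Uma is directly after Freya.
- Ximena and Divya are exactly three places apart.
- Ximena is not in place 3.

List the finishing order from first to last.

Freya, Uma, Divya, Mina, Leo, Ximena

From clue 1: Mina → place 4.
From clues 1–2: Freya is in {1,2,5}.
From clues 1–3: Freya → place 1, Uma → place 2, Leo → place 5.
From clues 1–4: Divya → place 3, Ximena → place 6.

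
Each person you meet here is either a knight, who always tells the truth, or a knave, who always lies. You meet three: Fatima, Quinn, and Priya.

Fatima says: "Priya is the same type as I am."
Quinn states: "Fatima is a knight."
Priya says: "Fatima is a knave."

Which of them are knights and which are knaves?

Fatima: knave, Quinn: knave, Priya: knight

Consider Fatima. Suppose Fatima is a knight.
Then no assignment of the remaining roles makes every statement match its speaker's type — contradiction.
So Fatima is a knave.
With that fixed, Quinn's statement is false, so Quinn is a knave.
With that fixed, Priya's statement is true, so Priya is a knight.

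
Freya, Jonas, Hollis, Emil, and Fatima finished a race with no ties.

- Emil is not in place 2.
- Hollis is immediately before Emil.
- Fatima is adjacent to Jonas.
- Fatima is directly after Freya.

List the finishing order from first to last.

From clue 1: Emil is in {1,3,4,5}.
From clues 1–2: Hollis is in {2,3,4}.
From clues 1–3: Freya is in {1,3,5}.
From clues 1–4: Freya → place 1, Fatima → place 2, Jonas → place 3, Hollis → place 4, Emil → place 5.

Freya, Fatima, Jonas, Hollis, Emil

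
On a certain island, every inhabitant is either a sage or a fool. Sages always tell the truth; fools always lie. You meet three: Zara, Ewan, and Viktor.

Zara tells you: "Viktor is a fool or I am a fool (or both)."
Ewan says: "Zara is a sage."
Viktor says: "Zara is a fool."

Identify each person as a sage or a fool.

Zara: sage, Ewan: sage, Viktor: fool

Consider Zara. Suppose Zara is a fool.
Then Zara's own statement would have to be false, but it can't be — contradiction.
So Zara is a sage.
With that fixed, Ewan's statement is true, so Ewan is a sage.
With that fixed, Viktor's statement is false, so Viktor is a fool.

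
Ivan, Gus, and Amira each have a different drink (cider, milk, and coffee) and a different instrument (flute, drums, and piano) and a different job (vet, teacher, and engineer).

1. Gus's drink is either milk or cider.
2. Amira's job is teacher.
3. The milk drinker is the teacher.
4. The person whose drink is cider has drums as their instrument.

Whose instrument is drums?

Gus

With clues 1–4, Amira and Ivan are impossible for the one with instrument drums.
That leaves Gus.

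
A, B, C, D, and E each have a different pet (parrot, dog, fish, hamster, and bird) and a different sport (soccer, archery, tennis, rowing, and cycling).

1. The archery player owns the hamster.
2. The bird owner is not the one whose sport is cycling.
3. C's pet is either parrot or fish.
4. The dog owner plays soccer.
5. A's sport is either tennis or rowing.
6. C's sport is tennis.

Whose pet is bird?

A

With clues 1–3, C is impossible for the one with pet bird.
With clues 1–6, B, D, and E are impossible for the one with pet bird.
That leaves A.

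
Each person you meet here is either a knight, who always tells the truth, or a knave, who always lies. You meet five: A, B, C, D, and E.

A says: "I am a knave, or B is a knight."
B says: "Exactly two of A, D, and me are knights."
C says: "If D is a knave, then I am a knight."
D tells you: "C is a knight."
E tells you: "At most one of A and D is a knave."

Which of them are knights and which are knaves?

A: knight, B: knight, C: knave, D: knave, E: knight

Consider A. Suppose A is a knave.
Then A's own statement would have to be false, but it can't be — contradiction.
So A is a knight.
With that fixed, E's statement is true, so E is a knight.
Consider B. Suppose B is a knave.
Then A's statement comes out false, contradicting A being a knight.
So B is a knight.
Consider C. Suppose C is a knight.
Then no assignment of the remaining roles makes every statement match its speaker's type — contradiction.
So C is a knave.
With that fixed, D's statement is false, so D is a knave.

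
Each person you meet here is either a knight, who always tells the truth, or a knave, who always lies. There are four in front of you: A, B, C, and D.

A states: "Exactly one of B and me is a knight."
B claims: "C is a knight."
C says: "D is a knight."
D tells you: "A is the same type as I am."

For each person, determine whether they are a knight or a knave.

A: knight, B: knave, C: knave, D: knave

Consider A. Suppose A is a knave.
Then whichever role D has, D's statement has the wrong truth value — contradiction.
So A is a knight.
Consider B. Suppose B is a knight.
Then A's statement comes out false, contradicting A being a knight.
So B is a knave.
Consider C. Suppose C is a knight.
Then B's statement comes out true, contradicting B being a knave.
So C is a knave.
Consider D. Suppose D is a knight.
Then C's statement comes out true, contradicting C being a knave.
So D is a knave.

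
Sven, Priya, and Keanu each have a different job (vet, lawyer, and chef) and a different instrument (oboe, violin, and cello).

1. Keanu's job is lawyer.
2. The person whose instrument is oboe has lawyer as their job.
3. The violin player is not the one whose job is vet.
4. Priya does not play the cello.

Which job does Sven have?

vet

Clue 1 rules out lawyer for Sven's job.
With clues 1–4, chef is impossible for Sven's job.
That leaves vet.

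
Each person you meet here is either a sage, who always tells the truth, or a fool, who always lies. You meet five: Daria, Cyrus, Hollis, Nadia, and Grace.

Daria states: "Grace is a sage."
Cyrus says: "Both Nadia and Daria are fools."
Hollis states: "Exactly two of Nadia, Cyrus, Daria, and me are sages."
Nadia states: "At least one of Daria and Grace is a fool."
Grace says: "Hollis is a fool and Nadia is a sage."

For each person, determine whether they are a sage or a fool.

Daria: fool, Cyrus: fool, Hollis: sage, Nadia: sage, Grace: fool

Consider Daria. Suppose Daria is a sage.
Then no assignment of the remaining roles makes every statement match its speaker's type — contradiction.
So Daria is a fool.
With that fixed, Nadia's statement is true, so Nadia is a sage.
With that fixed, Cyrus's statement is false, so Cyrus is a fool.
Consider Hollis. Suppose Hollis is a fool.
Then no assignment of the remaining roles makes every statement match its speaker's type — contradiction.
So Hollis is a sage.
With that fixed, Grace's statement is false, so Grace is a fool.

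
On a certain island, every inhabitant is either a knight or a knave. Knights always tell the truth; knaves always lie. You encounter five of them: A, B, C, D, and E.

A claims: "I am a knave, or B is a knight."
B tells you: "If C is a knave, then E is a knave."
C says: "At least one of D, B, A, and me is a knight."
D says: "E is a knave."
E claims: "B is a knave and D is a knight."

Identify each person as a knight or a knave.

Consider A. Suppose A is a knave.
Then A's own statement would have to be false, but it can't be — contradiction.
So A is a knight.
With that fixed, C's statement is true, so C is a knight.
With that fixed, B's statement is true, so B is a knight.
With that fixed, E's statement is false, so E is a knave.
With that fixed, D's statement is true, so D is a knight.

A: knight, B: knight, C: knight, D: knight, E: knave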